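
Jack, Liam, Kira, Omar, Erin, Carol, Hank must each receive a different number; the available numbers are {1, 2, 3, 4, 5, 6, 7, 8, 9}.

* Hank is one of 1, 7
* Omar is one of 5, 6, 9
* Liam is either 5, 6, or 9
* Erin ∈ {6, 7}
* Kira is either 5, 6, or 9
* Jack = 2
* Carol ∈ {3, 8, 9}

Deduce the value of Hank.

Jack must be 2 (only option left).
Liam, Kira, Omar between them cover only {5, 6, 9} — a naked triple. Remove those values from Erin, Carol.
That leaves Erin = 7. So Hank can't be 7.
So Hank = 1.

1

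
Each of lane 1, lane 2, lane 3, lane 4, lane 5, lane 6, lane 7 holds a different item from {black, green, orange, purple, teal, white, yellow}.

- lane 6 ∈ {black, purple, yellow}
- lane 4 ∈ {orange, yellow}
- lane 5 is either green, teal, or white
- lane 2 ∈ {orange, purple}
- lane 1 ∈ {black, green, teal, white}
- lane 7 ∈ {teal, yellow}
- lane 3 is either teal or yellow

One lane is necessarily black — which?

lane 3 and lane 7 between them cover only {teal, yellow} — a naked pair. Remove those values from lane 1, lane 4, lane 5, lane 6.
lane 4 has just one choice, so lane 4 = orange. So lane 2 can't be orange.
lane 2 must be purple (only option left). Eliminate purple elsewhere: lane 6.
So black goes to lane 6.

lane 6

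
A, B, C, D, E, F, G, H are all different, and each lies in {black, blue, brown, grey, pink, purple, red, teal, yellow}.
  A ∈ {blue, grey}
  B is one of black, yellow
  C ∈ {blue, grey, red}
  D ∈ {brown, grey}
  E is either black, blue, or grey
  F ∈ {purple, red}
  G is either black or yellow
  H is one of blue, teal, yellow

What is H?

teal

The 8 variables draw from only 8 values {black, blue, brown, grey, purple, red, teal, yellow}, so each is used; only D can be brown, hence D = brown.
The 7 still-open variables draw from only 7 values {black, blue, grey, purple, red, teal, yellow}, so each is used; only F can be purple, hence F = purple.
The 6 still-open variables together cover exactly {black, blue, grey, red, teal, yellow} — 6 values for 6 variables — and red appears only in C's list, so C = red.
Among the 5 still-open variables, teal fits only H (and all 5 values in {black, blue, grey, teal, yellow} must be used), so H = teal.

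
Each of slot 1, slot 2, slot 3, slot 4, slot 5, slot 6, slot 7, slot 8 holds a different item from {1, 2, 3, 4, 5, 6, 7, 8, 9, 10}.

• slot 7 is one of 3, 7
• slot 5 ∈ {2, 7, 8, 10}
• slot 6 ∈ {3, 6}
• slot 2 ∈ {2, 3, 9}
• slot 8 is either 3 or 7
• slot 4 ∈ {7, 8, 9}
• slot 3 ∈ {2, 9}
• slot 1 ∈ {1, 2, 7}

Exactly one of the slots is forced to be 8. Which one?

The 8 variables draw from only 8 values {1, 2, 3, 6, 7, 8, 9, 10}, so each is used; only slot 1 can be 1, hence slot 1 = 1.
The 7 still-open variables draw from only 7 values {2, 3, 6, 7, 8, 9, 10}, so each is used; only slot 6 can be 6, hence slot 6 = 6.
The 6 still-open variables together cover exactly {2, 3, 7, 8, 9, 10} — 6 values for 6 variables — and 10 appears only in slot 5's list, so slot 5 = 10.
The 5 still-open variables draw from only 5 values {2, 3, 7, 8, 9}, so each is used; only slot 4 can be 8, hence slot 4 = 8.

slot 4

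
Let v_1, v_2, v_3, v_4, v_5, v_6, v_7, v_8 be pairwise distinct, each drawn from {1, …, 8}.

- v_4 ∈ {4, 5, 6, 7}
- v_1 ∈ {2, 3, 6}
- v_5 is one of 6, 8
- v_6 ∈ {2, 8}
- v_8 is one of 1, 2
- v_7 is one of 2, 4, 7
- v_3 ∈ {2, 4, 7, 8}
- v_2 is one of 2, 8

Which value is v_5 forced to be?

The 8 variables draw from only 8 values {1, 2, 3, 4, 5, 6, 7, 8}, so each is used; only v_8 can be 1, hence v_8 = 1.
The 7 still-open variables together cover exactly {2, 3, 4, 5, 6, 7, 8} — 7 values for 7 variables — and 3 appears only in v_1's list, so v_1 = 3.
Among the 6 still-open variables, 5 fits only v_4 (and all 6 values in {2, 4, 5, 6, 7, 8} must be used), so v_4 = 5.
The 5 still-open variables together cover exactly {2, 4, 6, 7, 8} — 5 values for 5 variables — and 6 appears only in v_5's list, so v_5 = 6.

6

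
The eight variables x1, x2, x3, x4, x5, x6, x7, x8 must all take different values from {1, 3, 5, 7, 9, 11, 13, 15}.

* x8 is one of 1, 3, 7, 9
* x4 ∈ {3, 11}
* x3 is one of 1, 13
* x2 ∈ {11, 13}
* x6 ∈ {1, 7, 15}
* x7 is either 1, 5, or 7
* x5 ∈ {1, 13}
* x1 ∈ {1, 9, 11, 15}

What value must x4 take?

The 8 variables draw from only 8 values {1, 3, 5, 7, 9, 11, 13, 15}, so each is used; only x7 can be 5, hence x7 = 5.
x3 and x5 between them cover only {1, 13} — a naked pair. Remove those values from x1, x2, x6, x8.
x2's domain is down to {11}, so x2 = 11. Remove 11 from x1, x4.
So x4 = 3.

3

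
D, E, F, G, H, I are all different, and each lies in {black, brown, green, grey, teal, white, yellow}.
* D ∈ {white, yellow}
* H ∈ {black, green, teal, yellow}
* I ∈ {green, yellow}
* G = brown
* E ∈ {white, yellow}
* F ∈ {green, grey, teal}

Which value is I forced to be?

G has just one choice, so G = brown.
D and E share exactly the 2 values {white, yellow}; by pigeonhole those values go to them, so strike white, yellow from H, I.
So I = green.

green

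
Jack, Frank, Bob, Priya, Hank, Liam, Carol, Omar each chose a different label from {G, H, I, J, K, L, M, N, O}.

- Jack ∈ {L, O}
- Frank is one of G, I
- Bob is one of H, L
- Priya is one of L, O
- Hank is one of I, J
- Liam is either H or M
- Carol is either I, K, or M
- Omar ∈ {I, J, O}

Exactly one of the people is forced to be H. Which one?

The 8 variables draw from only 8 values {G, H, I, J, K, L, M, O}, so each is used; only Frank can be G, hence Frank = G.
The 7 still-open variables draw from only 7 values {H, I, J, K, L, M, O}, so each is used; only Carol can be K, hence Carol = K.
The 6 still-open variables draw from only 6 values {H, I, J, L, M, O}, so each is used; only Liam can be M, hence Liam = M.
Among the 5 still-open variables, H fits only Bob (and all 5 values in {H, I, J, L, O} must be used), so Bob = H.

Bob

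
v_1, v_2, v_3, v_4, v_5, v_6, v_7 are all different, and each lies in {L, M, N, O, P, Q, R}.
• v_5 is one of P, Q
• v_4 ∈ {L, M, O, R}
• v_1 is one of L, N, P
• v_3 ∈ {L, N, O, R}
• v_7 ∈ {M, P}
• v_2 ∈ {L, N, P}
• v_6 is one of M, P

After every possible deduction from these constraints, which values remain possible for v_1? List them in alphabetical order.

L, N

The 7 variables together cover exactly {L, M, N, O, P, Q, R} — 7 values for 7 variables — and Q appears only in v_5's list, so v_5 = Q.
v_6 and v_7 share exactly the 2 values {M, P}; by pigeonhole those values go to them, so strike M, P from v_1, v_2, v_4.
v_1 and v_2 share exactly the 2 values {L, N}; by pigeonhole those values go to them, so strike L, N from v_3, v_4.
No further eliminations apply; v_1 can still be any of L, N.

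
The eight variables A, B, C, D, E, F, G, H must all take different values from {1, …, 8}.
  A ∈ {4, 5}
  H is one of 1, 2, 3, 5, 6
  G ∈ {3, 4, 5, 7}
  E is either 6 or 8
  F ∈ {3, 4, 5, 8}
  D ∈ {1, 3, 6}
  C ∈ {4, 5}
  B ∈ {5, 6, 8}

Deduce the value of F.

3

Among the 8 variables, 2 fits only H (and all 8 values in {1, 2, 3, 4, 5, 6, 7, 8} must be used), so H = 2.
The 7 still-open variables together cover exactly {1, 3, 4, 5, 6, 7, 8} — 7 values for 7 variables — and 1 appears only in D's list, so D = 1.
The 6 still-open variables together cover exactly {3, 4, 5, 6, 7, 8} — 6 values for 6 variables — and 7 appears only in G's list, so G = 7.
The 5 still-open variables draw from only 5 values {3, 4, 5, 6, 8}, so each is used; only F can be 3, hence F = 3.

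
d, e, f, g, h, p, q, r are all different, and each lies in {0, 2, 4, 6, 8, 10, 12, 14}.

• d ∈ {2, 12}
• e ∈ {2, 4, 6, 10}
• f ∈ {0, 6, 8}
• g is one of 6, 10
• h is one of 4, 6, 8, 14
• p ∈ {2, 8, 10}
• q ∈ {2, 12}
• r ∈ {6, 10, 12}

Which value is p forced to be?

8

The 8 variables together cover exactly {0, 2, 4, 6, 8, 10, 12, 14} — 8 values for 8 variables — and 0 appears only in f's list, so f = 0.
The 7 still-open variables together cover exactly {2, 4, 6, 8, 10, 12, 14} — 7 values for 7 variables — and 14 appears only in h's list, so h = 14.
The 6 still-open variables draw from only 6 values {2, 4, 6, 8, 10, 12}, so each is used; only e can be 4, hence e = 4.
Among the 5 still-open variables, 8 fits only p (and all 5 values in {2, 6, 8, 10, 12} must be used), so p = 8.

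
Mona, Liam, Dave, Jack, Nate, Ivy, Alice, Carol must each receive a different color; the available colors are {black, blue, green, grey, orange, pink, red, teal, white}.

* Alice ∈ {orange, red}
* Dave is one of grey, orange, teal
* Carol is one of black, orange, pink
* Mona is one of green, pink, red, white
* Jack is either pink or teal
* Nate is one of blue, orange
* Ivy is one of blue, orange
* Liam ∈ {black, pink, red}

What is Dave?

Nate and Ivy between them cover only {blue, orange} — a naked pair. Remove those values from Dave, Alice, Carol.
That leaves Alice = red. Eliminate red elsewhere: Mona, Liam.
Liam and Carol between them cover only {black, pink} — a naked pair. Remove those values from Mona, Jack.
That leaves Jack = teal. Eliminate teal elsewhere: Dave.
So Dave = grey.

grey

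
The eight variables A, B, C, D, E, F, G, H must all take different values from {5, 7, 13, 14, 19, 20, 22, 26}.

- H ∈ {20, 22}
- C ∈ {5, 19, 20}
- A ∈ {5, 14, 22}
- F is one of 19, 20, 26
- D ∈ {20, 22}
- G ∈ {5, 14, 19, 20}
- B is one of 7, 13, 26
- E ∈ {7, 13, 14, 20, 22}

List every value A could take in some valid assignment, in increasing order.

5, 14

The 2 variables D and H are confined to {20, 22}, which locks those values in; drop them from A, C, E, F, G.
The 3 variables A, C, G are confined to {5, 14, 19}, which locks those values in; drop them from E, F.
F has just one choice, so F = 26. Remove 26 from B.
No further eliminations apply; A can still be any of 5, 14.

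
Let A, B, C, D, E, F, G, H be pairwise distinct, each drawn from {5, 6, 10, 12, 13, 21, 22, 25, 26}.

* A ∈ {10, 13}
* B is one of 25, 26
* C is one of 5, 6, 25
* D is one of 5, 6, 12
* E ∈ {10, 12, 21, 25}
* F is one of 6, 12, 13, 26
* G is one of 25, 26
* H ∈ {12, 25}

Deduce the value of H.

The 8 variables draw from only 8 values {5, 6, 10, 12, 13, 21, 25, 26}, so each is used; only E can be 21, hence E = 21.
The 7 still-open variables together cover exactly {5, 6, 10, 12, 13, 25, 26} — 7 values for 7 variables — and 10 appears only in A's list, so A = 10.
Among the 6 still-open variables, 13 fits only F (and all 6 values in {5, 6, 12, 13, 25, 26} must be used), so F = 13.
B and G between them cover only {25, 26} — a naked pair. Remove those values from C, H.
So H = 12.

12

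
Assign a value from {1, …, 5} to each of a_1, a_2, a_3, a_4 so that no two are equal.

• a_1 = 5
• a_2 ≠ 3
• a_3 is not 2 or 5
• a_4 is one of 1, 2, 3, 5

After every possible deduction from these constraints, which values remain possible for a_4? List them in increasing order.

a_1 must be 5 (only option left). So a_2, a_4 can't be 5.
No further eliminations apply; a_4 can still be any of 1, 2, 3.

1, 2, 3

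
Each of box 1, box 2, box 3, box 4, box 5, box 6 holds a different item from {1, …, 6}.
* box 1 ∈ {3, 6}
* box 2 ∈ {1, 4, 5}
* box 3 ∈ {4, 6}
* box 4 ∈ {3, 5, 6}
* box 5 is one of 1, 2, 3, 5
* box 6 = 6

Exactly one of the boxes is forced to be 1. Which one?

box 2

box 6's domain is down to {6}, so box 6 = 6. Strike 6 from box 1, box 3, box 4.
That leaves box 1 = 3. Remove 3 from box 4, box 5.
box 3 must be 4 (only option left). So box 2 can't be 4.
That leaves box 4 = 5. Eliminate 5 elsewhere: box 2, box 5.
So 1 goes to box 2.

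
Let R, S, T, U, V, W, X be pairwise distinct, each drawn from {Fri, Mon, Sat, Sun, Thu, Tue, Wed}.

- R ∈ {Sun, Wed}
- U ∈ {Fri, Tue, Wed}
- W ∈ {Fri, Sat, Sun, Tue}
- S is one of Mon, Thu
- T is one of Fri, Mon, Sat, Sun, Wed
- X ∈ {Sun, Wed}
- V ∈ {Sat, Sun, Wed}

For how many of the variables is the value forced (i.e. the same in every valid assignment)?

The 7 variables together cover exactly {Fri, Mon, Sat, Sun, Thu, Tue, Wed} — 7 values for 7 variables — and Thu appears only in S's list, so S = Thu.
The 6 still-open variables together cover exactly {Fri, Mon, Sat, Sun, Tue, Wed} — 6 values for 6 variables — and Mon appears only in T's list, so T = Mon.
The 2 variables R and X are confined to {Sun, Wed}, which locks those values in; drop them from U, V, W.
V must be Sat (only option left). Remove Sat from W.
Determined: S=Thu, T=Mon, V=Sat. The other variables each still have more than one consistent value. That makes 3.

3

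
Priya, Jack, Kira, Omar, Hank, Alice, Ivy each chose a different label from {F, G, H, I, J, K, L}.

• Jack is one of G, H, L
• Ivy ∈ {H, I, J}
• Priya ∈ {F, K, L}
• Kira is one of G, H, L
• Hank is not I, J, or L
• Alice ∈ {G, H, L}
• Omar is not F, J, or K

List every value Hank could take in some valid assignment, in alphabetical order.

Among the 7 variables, J fits only Ivy (and all 7 values in {F, G, H, I, J, K, L} must be used), so Ivy = J.
The 6 still-open variables draw from only 6 values {F, G, H, I, K, L}, so each is used; only Omar can be I, hence Omar = I.
Jack, Kira, Alice share exactly the 3 values {G, H, L}; by pigeonhole those values go to them, so strike G, H, L from Priya, Hank.
No further eliminations apply; Hank can still be any of F, K.

F, K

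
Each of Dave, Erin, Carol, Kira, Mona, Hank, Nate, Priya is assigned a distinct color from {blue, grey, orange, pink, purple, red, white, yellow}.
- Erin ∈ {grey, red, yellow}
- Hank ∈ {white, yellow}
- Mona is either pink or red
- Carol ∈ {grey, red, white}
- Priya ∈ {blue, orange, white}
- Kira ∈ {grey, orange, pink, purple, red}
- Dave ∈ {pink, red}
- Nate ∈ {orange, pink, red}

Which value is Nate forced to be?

Among the 8 variables, blue fits only Priya (and all 8 values in {blue, grey, orange, pink, purple, red, white, yellow} must be used), so Priya = blue.
Among the 7 still-open variables, purple fits only Kira (and all 7 values in {grey, orange, pink, purple, red, white, yellow} must be used), so Kira = purple.
Among the 6 still-open variables, orange fits only Nate (and all 6 values in {grey, orange, pink, red, white, yellow} must be used), so Nate = orange.

orange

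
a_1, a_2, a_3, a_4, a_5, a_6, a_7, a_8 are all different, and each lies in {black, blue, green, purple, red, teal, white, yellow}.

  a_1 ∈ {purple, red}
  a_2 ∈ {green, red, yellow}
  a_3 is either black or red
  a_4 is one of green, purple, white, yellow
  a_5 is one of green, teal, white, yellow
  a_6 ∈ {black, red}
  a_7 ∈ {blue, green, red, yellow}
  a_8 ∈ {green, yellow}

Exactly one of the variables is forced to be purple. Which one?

a_1

The 8 variables together cover exactly {black, blue, green, purple, red, teal, white, yellow} — 8 values for 8 variables — and blue appears only in a_7's list, so a_7 = blue.
The 7 still-open variables draw from only 7 values {black, green, purple, red, teal, white, yellow}, so each is used; only a_5 can be teal, hence a_5 = teal.
The 6 still-open variables draw from only 6 values {black, green, purple, red, white, yellow}, so each is used; only a_4 can be white, hence a_4 = white.
Among the 5 still-open variables, purple fits only a_1 (and all 5 values in {black, green, purple, red, yellow} must be used), so a_1 = purple.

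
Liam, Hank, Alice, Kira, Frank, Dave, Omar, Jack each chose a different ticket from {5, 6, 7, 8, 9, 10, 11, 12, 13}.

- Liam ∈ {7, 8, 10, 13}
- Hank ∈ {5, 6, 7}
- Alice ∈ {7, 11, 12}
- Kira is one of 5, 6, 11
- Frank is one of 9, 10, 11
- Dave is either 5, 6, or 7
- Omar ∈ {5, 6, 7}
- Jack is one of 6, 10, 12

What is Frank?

Hank, Dave, Omar between them cover only {5, 6, 7} — a naked triple. Remove those values from Liam, Alice, Kira, Jack.
Kira has just one choice, so Kira = 11. Eliminate 11 elsewhere: Alice, Frank.
That leaves Alice = 12. So Jack can't be 12.
Jack must be 10 (only option left). Strike 10 from Liam, Frank.
So Frank = 9.

9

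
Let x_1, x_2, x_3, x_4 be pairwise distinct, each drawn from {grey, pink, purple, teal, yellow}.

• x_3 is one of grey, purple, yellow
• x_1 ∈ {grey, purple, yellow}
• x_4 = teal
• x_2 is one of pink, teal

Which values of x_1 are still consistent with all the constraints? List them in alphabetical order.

x_4 has just one choice, so x_4 = teal. Strike teal from x_2.
x_2 must be pink (only option left).
No further eliminations apply; x_1 can still be any of grey, purple, yellow.

grey, purple, yellow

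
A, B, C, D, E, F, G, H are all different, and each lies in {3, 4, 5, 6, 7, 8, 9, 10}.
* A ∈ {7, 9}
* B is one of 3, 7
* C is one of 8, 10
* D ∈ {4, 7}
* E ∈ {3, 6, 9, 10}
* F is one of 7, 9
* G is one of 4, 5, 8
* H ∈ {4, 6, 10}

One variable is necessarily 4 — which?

D

The 8 variables together cover exactly {3, 4, 5, 6, 7, 8, 9, 10} — 8 values for 8 variables — and 5 appears only in G's list, so G = 5.
The 7 still-open variables draw from only 7 values {3, 4, 6, 7, 8, 9, 10}, so each is used; only C can be 8, hence C = 8.
The 2 variables A and F are confined to {7, 9}, which locks those values in; drop them from B, D, E.
So 4 goes to D.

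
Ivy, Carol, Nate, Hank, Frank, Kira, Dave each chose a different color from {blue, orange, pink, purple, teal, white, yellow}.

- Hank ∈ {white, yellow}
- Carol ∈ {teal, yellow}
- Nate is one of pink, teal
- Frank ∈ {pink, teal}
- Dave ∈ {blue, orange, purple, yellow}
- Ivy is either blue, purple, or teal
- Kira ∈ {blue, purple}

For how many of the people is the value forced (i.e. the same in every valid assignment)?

Among the 7 variables, orange fits only Dave (and all 7 values in {blue, orange, pink, purple, teal, white, yellow} must be used), so Dave = orange.
Among the 6 still-open variables, white fits only Hank (and all 6 values in {blue, pink, purple, teal, white, yellow} must be used), so Hank = white.
The 5 still-open variables draw from only 5 values {blue, pink, purple, teal, yellow}, so each is used; only Carol can be yellow, hence Carol = yellow.
The 2 variables Nate and Frank are confined to {pink, teal}, which locks those values in; drop them from Ivy.
Determined: Carol=yellow, Hank=white, Dave=orange. The other people each still have more than one consistent value. That makes 3.

3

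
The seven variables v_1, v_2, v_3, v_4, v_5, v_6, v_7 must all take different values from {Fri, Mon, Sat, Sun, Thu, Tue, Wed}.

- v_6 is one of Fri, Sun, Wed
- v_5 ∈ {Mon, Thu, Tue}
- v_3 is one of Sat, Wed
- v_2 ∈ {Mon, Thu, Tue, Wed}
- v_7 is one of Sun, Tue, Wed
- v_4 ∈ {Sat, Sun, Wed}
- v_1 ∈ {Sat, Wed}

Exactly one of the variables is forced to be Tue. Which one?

Among the 7 variables, Fri fits only v_6 (and all 7 values in {Fri, Mon, Sat, Sun, Thu, Tue, Wed} must be used), so v_6 = Fri.
The 2 variables v_1 and v_3 are confined to {Sat, Wed}, which locks those values in; drop them from v_2, v_4, v_7.
That leaves v_4 = Sun. Eliminate Sun elsewhere: v_7.
So Tue goes to v_7.

v_7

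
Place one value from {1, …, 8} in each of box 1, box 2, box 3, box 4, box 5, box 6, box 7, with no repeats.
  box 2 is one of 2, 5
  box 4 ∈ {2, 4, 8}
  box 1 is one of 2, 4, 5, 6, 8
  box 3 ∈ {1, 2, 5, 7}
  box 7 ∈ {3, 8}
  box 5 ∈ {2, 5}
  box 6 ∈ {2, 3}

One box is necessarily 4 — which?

The 2 variables box 2 and box 5 are confined to {2, 5}, which locks those values in; drop them from box 1, box 3, box 4, box 6.
box 6 must be 3 (only option left). Eliminate 3 elsewhere: box 7.
box 7 has just one choice, so box 7 = 8. Eliminate 8 elsewhere: box 1, box 4.

box 4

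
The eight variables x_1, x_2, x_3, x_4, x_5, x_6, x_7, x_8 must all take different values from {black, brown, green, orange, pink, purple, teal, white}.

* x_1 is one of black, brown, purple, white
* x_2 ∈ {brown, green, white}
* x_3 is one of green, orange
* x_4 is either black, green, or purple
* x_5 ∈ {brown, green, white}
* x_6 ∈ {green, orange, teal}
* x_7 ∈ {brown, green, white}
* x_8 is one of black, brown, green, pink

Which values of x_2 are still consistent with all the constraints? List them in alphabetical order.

brown, green, white

The 8 variables draw from only 8 values {black, brown, green, orange, pink, purple, teal, white}, so each is used; only x_8 can be pink, hence x_8 = pink.
The 7 still-open variables draw from only 7 values {black, brown, green, orange, purple, teal, white}, so each is used; only x_6 can be teal, hence x_6 = teal.
The 6 still-open variables draw from only 6 values {black, brown, green, orange, purple, white}, so each is used; only x_3 can be orange, hence x_3 = orange.
The 3 variables x_2, x_5, x_7 are confined to {brown, green, white}, which locks those values in; drop them from x_1, x_4.
No further eliminations apply; x_2 can still be any of brown, green, white.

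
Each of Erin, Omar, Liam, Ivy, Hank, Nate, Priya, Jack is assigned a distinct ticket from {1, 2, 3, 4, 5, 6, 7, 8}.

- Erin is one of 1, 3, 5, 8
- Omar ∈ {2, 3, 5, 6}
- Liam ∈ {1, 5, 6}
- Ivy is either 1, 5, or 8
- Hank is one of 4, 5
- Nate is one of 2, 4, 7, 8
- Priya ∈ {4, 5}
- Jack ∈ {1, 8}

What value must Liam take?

The 8 variables draw from only 8 values {1, 2, 3, 4, 5, 6, 7, 8}, so each is used; only Nate can be 7, hence Nate = 7.
The 7 still-open variables draw from only 7 values {1, 2, 3, 4, 5, 6, 8}, so each is used; only Omar can be 2, hence Omar = 2.
The 6 still-open variables together cover exactly {1, 3, 4, 5, 6, 8} — 6 values for 6 variables — and 3 appears only in Erin's list, so Erin = 3.
The 5 still-open variables draw from only 5 values {1, 4, 5, 6, 8}, so each is used; only Liam can be 6, hence Liam = 6.

6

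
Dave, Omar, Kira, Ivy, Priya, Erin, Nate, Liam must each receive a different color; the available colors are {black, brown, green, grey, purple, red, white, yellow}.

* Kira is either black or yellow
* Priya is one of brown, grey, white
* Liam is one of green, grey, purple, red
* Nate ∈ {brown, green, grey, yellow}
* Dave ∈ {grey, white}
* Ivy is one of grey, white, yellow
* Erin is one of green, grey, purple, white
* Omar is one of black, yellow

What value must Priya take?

brown

The 8 variables together cover exactly {black, brown, green, grey, purple, red, white, yellow} — 8 values for 8 variables — and red appears only in Liam's list, so Liam = red.
The 7 still-open variables draw from only 7 values {black, brown, green, grey, purple, white, yellow}, so each is used; only Erin can be purple, hence Erin = purple.
The 6 still-open variables draw from only 6 values {black, brown, green, grey, white, yellow}, so each is used; only Nate can be green, hence Nate = green.
The 5 still-open variables draw from only 5 values {black, brown, grey, white, yellow}, so each is used; only Priya can be brown, hence Priya = brown.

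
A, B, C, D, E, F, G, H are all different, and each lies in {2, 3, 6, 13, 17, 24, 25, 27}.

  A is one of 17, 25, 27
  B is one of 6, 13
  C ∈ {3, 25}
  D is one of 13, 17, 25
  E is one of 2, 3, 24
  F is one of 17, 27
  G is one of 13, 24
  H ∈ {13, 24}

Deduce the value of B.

The 8 variables draw from only 8 values {2, 3, 6, 13, 17, 24, 25, 27}, so each is used; only E can be 2, hence E = 2.
The 7 still-open variables together cover exactly {3, 6, 13, 17, 24, 25, 27} — 7 values for 7 variables — and 3 appears only in C's list, so C = 3.
Among the 6 still-open variables, 6 fits only B (and all 6 values in {6, 13, 17, 24, 25, 27} must be used), so B = 6.

6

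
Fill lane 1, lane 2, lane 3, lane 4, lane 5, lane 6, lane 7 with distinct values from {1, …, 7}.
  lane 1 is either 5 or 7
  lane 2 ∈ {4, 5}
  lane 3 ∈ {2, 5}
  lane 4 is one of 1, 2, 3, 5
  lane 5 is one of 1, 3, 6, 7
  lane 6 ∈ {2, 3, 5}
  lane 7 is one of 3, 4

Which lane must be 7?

Among the 7 variables, 6 fits only lane 5 (and all 7 values in {1, 2, 3, 4, 5, 6, 7} must be used), so lane 5 = 6.
Among the 6 still-open variables, 1 fits only lane 4 (and all 6 values in {1, 2, 3, 4, 5, 7} must be used), so lane 4 = 1.
The 5 still-open variables draw from only 5 values {2, 3, 4, 5, 7}, so each is used; only lane 1 can be 7, hence lane 1 = 7.

lane 1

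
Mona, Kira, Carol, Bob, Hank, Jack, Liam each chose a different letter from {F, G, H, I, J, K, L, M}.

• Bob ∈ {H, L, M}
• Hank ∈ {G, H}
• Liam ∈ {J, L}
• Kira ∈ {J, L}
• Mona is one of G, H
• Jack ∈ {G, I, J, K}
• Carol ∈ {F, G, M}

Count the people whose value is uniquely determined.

2

Mona and Hank share exactly the 2 values {G, H}; by pigeonhole those values go to them, so strike G, H from Carol, Bob, Jack.
Kira and Liam between them cover only {J, L} — a naked pair. Remove those values from Bob, Jack.
That leaves Bob = M. Eliminate M elsewhere: Carol.
That leaves Carol = F.
Determined: Carol=F, Bob=M. The other people each still have more than one consistent value. That makes 2.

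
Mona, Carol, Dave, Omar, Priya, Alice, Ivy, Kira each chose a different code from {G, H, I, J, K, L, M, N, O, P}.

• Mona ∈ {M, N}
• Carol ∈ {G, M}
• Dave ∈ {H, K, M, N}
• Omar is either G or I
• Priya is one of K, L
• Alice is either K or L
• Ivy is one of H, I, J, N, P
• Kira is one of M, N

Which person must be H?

The 2 variables Mona and Kira are confined to {M, N}, which locks those values in; drop them from Carol, Dave, Ivy.
Carol's domain is down to {G}, so Carol = G. Strike G from Omar.
Omar's domain is down to {I}, so Omar = I. Strike I from Ivy.
Priya and Alice share exactly the 2 values {K, L}; by pigeonhole those values go to them, so strike K, L from Dave.
So H goes to Dave.

Dave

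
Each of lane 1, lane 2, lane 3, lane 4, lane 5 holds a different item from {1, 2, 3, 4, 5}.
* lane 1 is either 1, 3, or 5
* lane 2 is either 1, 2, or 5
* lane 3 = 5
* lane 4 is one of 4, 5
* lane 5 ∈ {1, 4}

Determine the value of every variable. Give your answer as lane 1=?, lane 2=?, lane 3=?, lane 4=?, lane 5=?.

lane 1=3, lane 2=2, lane 3=5, lane 4=4, lane 5=1

lane 3's domain is down to {5}, so lane 3 = 5. Eliminate 5 elsewhere: lane 1, lane 2, lane 4.
lane 4's domain is down to {4}, so lane 4 = 4. Remove 4 from lane 5.
lane 5's domain is down to {1}, so lane 5 = 1. So lane 1, lane 2 can't be 1.
That leaves lane 1 = 3.
lane 2 has just one choice, so lane 2 = 2.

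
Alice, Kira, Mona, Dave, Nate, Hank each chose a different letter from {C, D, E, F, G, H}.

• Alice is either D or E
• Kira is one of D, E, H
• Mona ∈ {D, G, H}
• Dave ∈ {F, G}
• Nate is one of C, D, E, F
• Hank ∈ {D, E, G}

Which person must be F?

The 6 variables together cover exactly {C, D, E, F, G, H} — 6 values for 6 variables — and C appears only in Nate's list, so Nate = C.
The 5 still-open variables together cover exactly {D, E, F, G, H} — 5 values for 5 variables — and F appears only in Dave's list, so Dave = F.

Dave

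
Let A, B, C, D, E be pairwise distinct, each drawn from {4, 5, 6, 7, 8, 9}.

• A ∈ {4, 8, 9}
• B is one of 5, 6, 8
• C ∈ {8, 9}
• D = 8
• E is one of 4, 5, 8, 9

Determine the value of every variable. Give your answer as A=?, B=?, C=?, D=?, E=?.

A=4, B=6, C=9, D=8, E=5

D must be 8 (only option left). Eliminate 8 elsewhere: A, B, C, E.
C's domain is down to {9}, so C = 9. So A, E can't be 9.
A has just one choice, so A = 4. Strike 4 from E.
That leaves E = 5. So B can't be 5.
B's domain is down to {6}, so B = 6.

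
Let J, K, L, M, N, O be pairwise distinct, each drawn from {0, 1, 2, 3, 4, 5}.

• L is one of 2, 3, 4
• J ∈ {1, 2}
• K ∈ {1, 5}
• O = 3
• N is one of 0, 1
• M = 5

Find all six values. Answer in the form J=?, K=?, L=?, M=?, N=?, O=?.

M has just one choice, so M = 5. So K can't be 5.
O's domain is down to {3}, so O = 3. Eliminate 3 elsewhere: L.
That leaves K = 1. Remove 1 from J, N.
That leaves N = 0.
J must be 2 (only option left). Eliminate 2 elsewhere: L.
That leaves L = 4.

J=2, K=1, L=4, M=5, N=0, O=3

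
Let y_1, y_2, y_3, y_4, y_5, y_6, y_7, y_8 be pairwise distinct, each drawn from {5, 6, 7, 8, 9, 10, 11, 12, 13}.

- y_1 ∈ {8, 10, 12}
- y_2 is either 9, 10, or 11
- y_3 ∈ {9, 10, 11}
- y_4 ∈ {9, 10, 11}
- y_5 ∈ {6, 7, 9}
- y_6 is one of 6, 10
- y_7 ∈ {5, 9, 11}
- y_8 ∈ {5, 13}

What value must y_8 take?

13

y_2, y_3, y_4 share exactly the 3 values {9, 10, 11}; by pigeonhole those values go to them, so strike 9, 10, 11 from y_1, y_5, y_6, y_7.
y_6 must be 6 (only option left). Remove 6 from y_5.
That leaves y_7 = 5. Strike 5 from y_8.
So y_8 = 13.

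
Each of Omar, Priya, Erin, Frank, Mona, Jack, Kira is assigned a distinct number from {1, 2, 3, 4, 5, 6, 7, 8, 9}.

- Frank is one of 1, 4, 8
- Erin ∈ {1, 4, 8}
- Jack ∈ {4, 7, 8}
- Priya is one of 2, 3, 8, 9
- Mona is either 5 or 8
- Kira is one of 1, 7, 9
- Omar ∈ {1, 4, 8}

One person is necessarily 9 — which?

Kira

Omar, Erin, Frank between them cover only {1, 4, 8} — a naked triple. Remove those values from Priya, Mona, Jack, Kira.
Mona's domain is down to {5}, so Mona = 5.
Jack's domain is down to {7}, so Jack = 7. Remove 7 from Kira.
So 9 goes to Kira.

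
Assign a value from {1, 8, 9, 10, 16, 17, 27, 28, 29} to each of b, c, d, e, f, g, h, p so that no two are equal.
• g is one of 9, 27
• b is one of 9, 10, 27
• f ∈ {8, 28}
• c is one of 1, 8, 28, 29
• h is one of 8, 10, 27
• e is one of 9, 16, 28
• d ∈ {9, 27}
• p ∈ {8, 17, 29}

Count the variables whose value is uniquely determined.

d and g share exactly the 2 values {9, 27}; by pigeonhole those values go to them, so strike 9, 27 from b, e, h.
b's domain is down to {10}, so b = 10. So h can't be 10.
h's domain is down to {8}, so h = 8. Strike 8 from c, f, p.
That leaves f = 28. Eliminate 28 elsewhere: c, e.
e's domain is down to {16}, so e = 16.
Determined: b=10, e=16, f=28, h=8. The other variables each still have more than one consistent value. That makes 4.

4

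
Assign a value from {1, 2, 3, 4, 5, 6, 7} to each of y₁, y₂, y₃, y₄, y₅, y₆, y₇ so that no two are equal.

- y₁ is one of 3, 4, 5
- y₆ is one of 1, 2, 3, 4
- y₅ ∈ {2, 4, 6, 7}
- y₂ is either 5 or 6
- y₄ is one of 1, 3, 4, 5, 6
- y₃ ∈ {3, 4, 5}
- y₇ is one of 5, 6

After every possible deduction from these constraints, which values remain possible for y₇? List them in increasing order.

5, 6

The 7 variables together cover exactly {1, 2, 3, 4, 5, 6, 7} — 7 values for 7 variables — and 7 appears only in y₅'s list, so y₅ = 7.
The 6 still-open variables draw from only 6 values {1, 2, 3, 4, 5, 6}, so each is used; only y₆ can be 2, hence y₆ = 2.
The 5 still-open variables draw from only 5 values {1, 3, 4, 5, 6}, so each is used; only y₄ can be 1, hence y₄ = 1.
y₂ and y₇ between them cover only {5, 6} — a naked pair. Remove those values from y₁, y₃.
No further eliminations apply; y₇ can still be any of 5, 6.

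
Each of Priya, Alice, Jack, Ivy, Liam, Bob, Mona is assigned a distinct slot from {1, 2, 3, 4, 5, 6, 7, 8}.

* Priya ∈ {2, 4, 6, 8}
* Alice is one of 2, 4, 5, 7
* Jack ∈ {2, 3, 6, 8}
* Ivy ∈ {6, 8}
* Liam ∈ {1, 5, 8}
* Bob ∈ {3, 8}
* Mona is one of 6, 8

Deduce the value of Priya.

Ivy and Mona between them cover only {6, 8} — a naked pair. Remove those values from Priya, Jack, Liam, Bob.
That leaves Bob = 3. Remove 3 from Jack.
That leaves Jack = 2. Remove 2 from Priya, Alice.
So Priya = 4.

4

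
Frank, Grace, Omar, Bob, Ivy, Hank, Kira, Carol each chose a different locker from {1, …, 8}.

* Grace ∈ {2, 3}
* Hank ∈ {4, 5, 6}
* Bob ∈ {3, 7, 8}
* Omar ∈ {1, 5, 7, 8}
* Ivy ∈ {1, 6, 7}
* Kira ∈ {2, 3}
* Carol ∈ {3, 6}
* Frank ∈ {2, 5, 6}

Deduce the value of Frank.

5

The 8 variables draw from only 8 values {1, 2, 3, 4, 5, 6, 7, 8}, so each is used; only Hank can be 4, hence Hank = 4.
Grace and Kira share exactly the 2 values {2, 3}; by pigeonhole those values go to them, so strike 2, 3 from Frank, Bob, Carol.
That leaves Carol = 6. Eliminate 6 elsewhere: Frank, Ivy.
So Frank = 5.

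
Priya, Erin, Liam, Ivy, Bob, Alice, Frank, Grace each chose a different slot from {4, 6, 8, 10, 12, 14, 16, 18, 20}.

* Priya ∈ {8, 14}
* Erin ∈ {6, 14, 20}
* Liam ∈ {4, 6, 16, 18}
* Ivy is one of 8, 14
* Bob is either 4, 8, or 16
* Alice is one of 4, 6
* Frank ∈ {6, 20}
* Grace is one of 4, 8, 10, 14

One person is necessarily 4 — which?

Alice

Among the 8 variables, 10 fits only Grace (and all 8 values in {4, 6, 8, 10, 14, 16, 18, 20} must be used), so Grace = 10.
The 7 still-open variables together cover exactly {4, 6, 8, 14, 16, 18, 20} — 7 values for 7 variables — and 18 appears only in Liam's list, so Liam = 18.
The 6 still-open variables together cover exactly {4, 6, 8, 14, 16, 20} — 6 values for 6 variables — and 16 appears only in Bob's list, so Bob = 16.
The 5 still-open variables together cover exactly {4, 6, 8, 14, 20} — 5 values for 5 variables — and 4 appears only in Alice's list, so Alice = 4.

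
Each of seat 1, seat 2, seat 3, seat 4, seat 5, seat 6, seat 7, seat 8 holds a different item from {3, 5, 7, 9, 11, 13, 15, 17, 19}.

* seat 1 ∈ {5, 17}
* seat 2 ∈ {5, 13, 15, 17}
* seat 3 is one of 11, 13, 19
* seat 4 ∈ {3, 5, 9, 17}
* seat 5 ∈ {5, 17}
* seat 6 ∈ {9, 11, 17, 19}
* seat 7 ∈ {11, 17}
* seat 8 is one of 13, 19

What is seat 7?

The 8 variables draw from only 8 values {3, 5, 9, 11, 13, 15, 17, 19}, so each is used; only seat 4 can be 3, hence seat 4 = 3.
The 7 still-open variables together cover exactly {5, 9, 11, 13, 15, 17, 19} — 7 values for 7 variables — and 9 appears only in seat 6's list, so seat 6 = 9.
The 6 still-open variables together cover exactly {5, 11, 13, 15, 17, 19} — 6 values for 6 variables — and 15 appears only in seat 2's list, so seat 2 = 15.
seat 1 and seat 5 between them cover only {5, 17} — a naked pair. Remove those values from seat 7.
So seat 7 = 11.

11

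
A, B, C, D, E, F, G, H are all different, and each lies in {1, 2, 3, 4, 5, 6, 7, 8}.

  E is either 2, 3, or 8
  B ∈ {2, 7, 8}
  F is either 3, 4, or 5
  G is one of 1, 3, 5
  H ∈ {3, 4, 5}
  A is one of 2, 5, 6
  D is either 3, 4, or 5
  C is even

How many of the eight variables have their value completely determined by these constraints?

The 8 variables together cover exactly {1, 2, 3, 4, 5, 6, 7, 8} — 8 values for 8 variables — and 1 appears only in G's list, so G = 1.
The 7 still-open variables draw from only 7 values {2, 3, 4, 5, 6, 7, 8}, so each is used; only B can be 7, hence B = 7.
D, F, H share exactly the 3 values {3, 4, 5}; by pigeonhole those values go to them, so strike 3, 4, 5 from A, C, E.
Determined: B=7, G=1. The other variables each still have more than one consistent value. That makes 2.

2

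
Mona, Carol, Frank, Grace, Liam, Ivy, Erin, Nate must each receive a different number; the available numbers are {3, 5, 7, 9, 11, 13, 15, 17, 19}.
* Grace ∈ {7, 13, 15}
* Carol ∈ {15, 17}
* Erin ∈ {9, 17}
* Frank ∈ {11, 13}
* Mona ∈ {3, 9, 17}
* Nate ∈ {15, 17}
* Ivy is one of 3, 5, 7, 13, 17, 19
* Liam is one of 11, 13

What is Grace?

7

Carol and Nate share exactly the 2 values {15, 17}; by pigeonhole those values go to them, so strike 15, 17 from Mona, Grace, Ivy, Erin.
Erin must be 9 (only option left). Strike 9 from Mona.
Mona has just one choice, so Mona = 3. Eliminate 3 elsewhere: Ivy.
Frank and Liam share exactly the 2 values {11, 13}; by pigeonhole those values go to them, so strike 11, 13 from Grace, Ivy.
So Grace = 7.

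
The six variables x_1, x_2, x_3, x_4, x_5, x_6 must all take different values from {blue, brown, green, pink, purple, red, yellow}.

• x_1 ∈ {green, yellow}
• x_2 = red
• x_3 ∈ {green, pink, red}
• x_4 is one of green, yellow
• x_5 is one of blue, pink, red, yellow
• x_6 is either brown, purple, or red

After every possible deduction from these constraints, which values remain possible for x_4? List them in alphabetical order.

green, yellow

x_2's domain is down to {red}, so x_2 = red. Eliminate red elsewhere: x_3, x_5, x_6.
The 2 variables x_1 and x_4 are confined to {green, yellow}, which locks those values in; drop them from x_3, x_5.
x_3 must be pink (only option left). Eliminate pink elsewhere: x_5.
x_5 has just one choice, so x_5 = blue.
No further eliminations apply; x_4 can still be any of green, yellow.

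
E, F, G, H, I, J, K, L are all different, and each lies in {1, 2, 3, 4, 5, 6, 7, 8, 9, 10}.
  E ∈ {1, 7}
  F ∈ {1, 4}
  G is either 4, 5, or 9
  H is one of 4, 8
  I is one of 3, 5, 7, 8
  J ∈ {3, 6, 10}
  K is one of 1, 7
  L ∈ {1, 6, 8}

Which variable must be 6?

E and K share exactly the 2 values {1, 7}; by pigeonhole those values go to them, so strike 1, 7 from F, I, L.
That leaves F = 4. So G, H can't be 4.
H's domain is down to {8}, so H = 8. Remove 8 from I, L.
So 6 goes to L.

L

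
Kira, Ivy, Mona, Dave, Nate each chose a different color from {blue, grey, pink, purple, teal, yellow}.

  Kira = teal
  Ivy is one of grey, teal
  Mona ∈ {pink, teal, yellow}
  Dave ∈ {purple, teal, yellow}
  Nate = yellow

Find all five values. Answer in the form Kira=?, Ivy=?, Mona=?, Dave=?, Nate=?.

Kira's domain is down to {teal}, so Kira = teal. Remove teal from Ivy, Mona, Dave.
Ivy's domain is down to {grey}, so Ivy = grey.
That leaves Nate = yellow. Remove yellow from Mona, Dave.
Mona's domain is down to {pink}, so Mona = pink.
Dave has just one choice, so Dave = purple.

Kira=teal, Ivy=grey, Mona=pink, Dave=purple, Nate=yellow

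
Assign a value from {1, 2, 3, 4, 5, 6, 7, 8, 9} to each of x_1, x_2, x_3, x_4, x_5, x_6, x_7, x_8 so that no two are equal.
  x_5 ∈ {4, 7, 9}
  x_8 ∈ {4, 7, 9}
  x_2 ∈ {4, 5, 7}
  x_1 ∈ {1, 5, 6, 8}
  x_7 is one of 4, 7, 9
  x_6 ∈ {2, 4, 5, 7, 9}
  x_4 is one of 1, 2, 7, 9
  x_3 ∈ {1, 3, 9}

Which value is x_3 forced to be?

3

x_5, x_7, x_8 between them cover only {4, 7, 9} — a naked triple. Remove those values from x_2, x_3, x_4, x_6.
x_2 must be 5 (only option left). So x_1, x_6 can't be 5.
x_6's domain is down to {2}, so x_6 = 2. So x_4 can't be 2.
x_4 has just one choice, so x_4 = 1. Eliminate 1 elsewhere: x_1, x_3.
So x_3 = 3.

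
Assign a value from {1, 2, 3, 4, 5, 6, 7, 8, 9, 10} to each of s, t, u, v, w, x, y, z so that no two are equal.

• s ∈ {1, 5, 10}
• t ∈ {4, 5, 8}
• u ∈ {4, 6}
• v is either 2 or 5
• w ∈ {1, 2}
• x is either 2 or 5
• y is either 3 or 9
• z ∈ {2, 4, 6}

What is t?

8

v and x share exactly the 2 values {2, 5}; by pigeonhole those values go to them, so strike 2, 5 from s, t, w, z.
That leaves w = 1. Strike 1 from s.
That leaves s = 10.
u and z share exactly the 2 values {4, 6}; by pigeonhole those values go to them, so strike 4, 6 from t.
So t = 8.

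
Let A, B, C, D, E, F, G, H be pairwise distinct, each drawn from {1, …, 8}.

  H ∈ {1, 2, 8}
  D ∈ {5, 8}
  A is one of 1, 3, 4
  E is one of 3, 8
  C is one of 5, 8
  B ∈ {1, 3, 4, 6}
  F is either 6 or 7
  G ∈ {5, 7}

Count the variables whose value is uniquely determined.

4

The 8 variables draw from only 8 values {1, 2, 3, 4, 5, 6, 7, 8}, so each is used; only H can be 2, hence H = 2.
The 2 variables C and D are confined to {5, 8}, which locks those values in; drop them from E, G.
That leaves E = 3. Strike 3 from A, B.
G must be 7 (only option left). Eliminate 7 elsewhere: F.
F's domain is down to {6}, so F = 6. Remove 6 from B.
Determined: E=3, F=6, G=7, H=2. The other variables each still have more than one consistent value. That makes 4.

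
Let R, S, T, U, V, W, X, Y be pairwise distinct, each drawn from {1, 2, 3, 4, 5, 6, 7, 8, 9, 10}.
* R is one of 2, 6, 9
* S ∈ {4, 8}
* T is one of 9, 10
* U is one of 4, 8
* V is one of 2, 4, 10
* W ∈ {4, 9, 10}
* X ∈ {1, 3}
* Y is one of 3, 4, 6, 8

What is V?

Among the 8 variables, 1 fits only X (and all 8 values in {1, 2, 3, 4, 6, 8, 9, 10} must be used), so X = 1.
Among the 7 still-open variables, 3 fits only Y (and all 7 values in {2, 3, 4, 6, 8, 9, 10} must be used), so Y = 3.
Among the 6 still-open variables, 6 fits only R (and all 6 values in {2, 4, 6, 8, 9, 10} must be used), so R = 6.
Among the 5 still-open variables, 2 fits only V (and all 5 values in {2, 4, 8, 9, 10} must be used), so V = 2.

2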